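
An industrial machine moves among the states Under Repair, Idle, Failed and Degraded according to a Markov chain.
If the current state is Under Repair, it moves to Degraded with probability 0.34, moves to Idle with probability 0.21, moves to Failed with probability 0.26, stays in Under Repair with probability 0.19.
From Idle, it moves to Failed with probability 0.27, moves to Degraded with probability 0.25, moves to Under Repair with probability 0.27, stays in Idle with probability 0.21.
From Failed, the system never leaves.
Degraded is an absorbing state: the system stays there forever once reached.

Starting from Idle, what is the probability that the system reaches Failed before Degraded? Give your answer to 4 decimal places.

Let h(s) be the probability of absorption at Failed starting from transient state s. Then h(Failed) = 1 and h(Degraded) = 0. By first-step analysis:
h(Under Repair) = 0.19·h(Under Repair) + 0.21·h(Idle) + 0.26·1 + 0.34·0
h(Idle) = 0.27·h(Under Repair) + 0.21·h(Idle) + 0.27·1 + 0.25·0
Solving: h(Under Repair) = 0.4494, h(Idle) = 0.4954.
Starting from Idle, the probability is 0.4954.

0.4954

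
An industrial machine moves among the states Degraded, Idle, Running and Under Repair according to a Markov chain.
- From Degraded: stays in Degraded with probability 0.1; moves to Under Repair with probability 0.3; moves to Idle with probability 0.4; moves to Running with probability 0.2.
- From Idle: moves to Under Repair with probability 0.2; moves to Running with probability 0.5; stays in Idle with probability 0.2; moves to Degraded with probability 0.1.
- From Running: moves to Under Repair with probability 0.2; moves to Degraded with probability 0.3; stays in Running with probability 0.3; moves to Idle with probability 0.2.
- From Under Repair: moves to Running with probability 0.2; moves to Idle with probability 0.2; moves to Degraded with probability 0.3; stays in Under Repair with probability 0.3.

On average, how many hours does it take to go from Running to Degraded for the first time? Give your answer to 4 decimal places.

Let t(s) be the expected number of hours to first reach Degraded from state s, with t(Degraded) = 0. Conditioning on the first hour:
t(Idle) = 1 + 0.2·t(Idle) + 0.5·t(Running) + 0.2·t(Under Repair)
t(Running) = 1 + 0.2·t(Idle) + 0.3·t(Running) + 0.2·t(Under Repair)
t(Under Repair) = 1 + 0.2·t(Idle) + 0.2·t(Running) + 0.3·t(Under Repair)
Solving: t(Idle) = 4.6154, t(Running) = 3.8462, t(Under Repair) = 3.8462.
Expected hours from Running to Degraded: 3.8462.

3.8462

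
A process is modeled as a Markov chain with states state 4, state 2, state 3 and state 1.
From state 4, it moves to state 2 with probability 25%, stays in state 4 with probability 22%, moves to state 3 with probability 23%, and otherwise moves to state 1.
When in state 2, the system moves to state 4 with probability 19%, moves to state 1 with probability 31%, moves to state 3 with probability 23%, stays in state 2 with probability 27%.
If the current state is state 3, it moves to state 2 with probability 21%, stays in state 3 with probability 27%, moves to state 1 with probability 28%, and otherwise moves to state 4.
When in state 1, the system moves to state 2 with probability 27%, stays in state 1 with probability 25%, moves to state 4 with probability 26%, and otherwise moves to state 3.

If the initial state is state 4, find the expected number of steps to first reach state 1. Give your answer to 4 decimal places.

3.3595

Let t(s) be the expected number of steps to first reach state 1 from state s, with t(state 1) = 0. Conditioning on the first step:
t(state 4) = 1 + 0.22·t(state 4) + 0.25·t(state 2) + 0.23·t(state 3)
t(state 2) = 1 + 0.19·t(state 4) + 0.27·t(state 2) + 0.23·t(state 3)
t(state 3) = 1 + 0.24·t(state 4) + 0.21·t(state 2) + 0.27·t(state 3)
Solving: t(state 4) = 3.3595, t(state 2) = 3.3252, t(state 3) = 3.4309.
Expected steps from state 4 to state 1: 3.3595.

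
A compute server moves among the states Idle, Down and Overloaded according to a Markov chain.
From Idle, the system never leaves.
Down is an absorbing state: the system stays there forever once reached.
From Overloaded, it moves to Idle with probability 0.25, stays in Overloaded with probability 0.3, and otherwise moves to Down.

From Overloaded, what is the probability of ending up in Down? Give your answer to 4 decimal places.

Let h(s) be the probability of absorption at Down starting from transient state s. Then h(Down) = 1 and h(Idle) = 0. By first-step analysis:
h(Overloaded) = 0.25·0 + 0.45·1 + 0.3·h(Overloaded)
Solving: h(Overloaded) = 0.6429.
Starting from Overloaded, the probability is 0.6429.

0.6429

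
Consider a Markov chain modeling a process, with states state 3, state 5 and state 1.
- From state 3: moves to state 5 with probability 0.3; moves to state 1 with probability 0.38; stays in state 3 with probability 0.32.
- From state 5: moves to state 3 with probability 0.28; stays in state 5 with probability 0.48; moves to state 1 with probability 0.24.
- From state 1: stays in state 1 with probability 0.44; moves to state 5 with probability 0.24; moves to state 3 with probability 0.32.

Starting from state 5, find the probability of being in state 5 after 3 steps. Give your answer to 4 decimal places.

0.3473

Propagate the distribution vector 3 steps from state 5.
After 0 steps: (0.0000, 1.0000, 0.0000)
After 1 step: (0.2800, 0.4800, 0.2400)
After 2 steps: (0.3008, 0.3720, 0.3272)
After 3 steps: (0.3051, 0.3473, 0.3476)
P(in state 5 after 3 steps) = 0.3473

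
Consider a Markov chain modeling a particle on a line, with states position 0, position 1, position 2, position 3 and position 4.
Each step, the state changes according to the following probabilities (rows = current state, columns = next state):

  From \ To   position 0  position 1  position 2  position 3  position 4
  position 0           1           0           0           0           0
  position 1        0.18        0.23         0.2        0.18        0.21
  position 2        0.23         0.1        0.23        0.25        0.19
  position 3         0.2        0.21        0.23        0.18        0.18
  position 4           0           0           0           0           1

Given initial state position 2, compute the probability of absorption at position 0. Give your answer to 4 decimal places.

0.5313

Let h(s) be the probability of absorption at position 0 starting from transient state s. Then h(position 0) = 1 and h(position 4) = 0. By first-step analysis:
h(position 1) = 0.18·1 + 0.23·h(position 1) + 0.2·h(position 2) + 0.18·h(position 3) + 0.21·0
h(position 2) = 0.23·1 + 0.1·h(position 1) + 0.23·h(position 2) + 0.25·h(position 3) + 0.19·0
h(position 3) = 0.2·1 + 0.21·h(position 1) + 0.23·h(position 2) + 0.18·h(position 3) + 0.18·0
Solving: h(position 1) = 0.4932, h(position 2) = 0.5313, h(position 3) = 0.5192.
Starting from position 2, the probability is 0.5313.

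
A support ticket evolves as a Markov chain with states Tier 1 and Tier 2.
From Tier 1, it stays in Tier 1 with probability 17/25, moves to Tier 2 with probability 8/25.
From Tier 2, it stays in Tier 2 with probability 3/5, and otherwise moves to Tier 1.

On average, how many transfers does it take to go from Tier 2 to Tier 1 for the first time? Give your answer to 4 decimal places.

Let t(s) be the expected number of transfers to first reach Tier 1 from state s, with t(Tier 1) = 0. Conditioning on the first transfer:
t(Tier 2) = 1 + 0.6·t(Tier 2)
Solving: t(Tier 2) = 2.5000.
Expected transfers from Tier 2 to Tier 1: 2.5000.

2.5000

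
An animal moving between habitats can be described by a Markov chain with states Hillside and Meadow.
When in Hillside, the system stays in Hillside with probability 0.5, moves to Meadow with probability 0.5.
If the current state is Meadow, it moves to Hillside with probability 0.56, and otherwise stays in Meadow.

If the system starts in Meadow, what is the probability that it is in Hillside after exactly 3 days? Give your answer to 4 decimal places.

0.5284

Propagate the distribution vector 3 days from Meadow.
After 0 days: (0.0000, 1.0000)
After 1 day: (0.5600, 0.4400)
After 2 days: (0.5264, 0.4736)
After 3 days: (0.5284, 0.4716)
P(in Hillside after 3 days) = 0.5284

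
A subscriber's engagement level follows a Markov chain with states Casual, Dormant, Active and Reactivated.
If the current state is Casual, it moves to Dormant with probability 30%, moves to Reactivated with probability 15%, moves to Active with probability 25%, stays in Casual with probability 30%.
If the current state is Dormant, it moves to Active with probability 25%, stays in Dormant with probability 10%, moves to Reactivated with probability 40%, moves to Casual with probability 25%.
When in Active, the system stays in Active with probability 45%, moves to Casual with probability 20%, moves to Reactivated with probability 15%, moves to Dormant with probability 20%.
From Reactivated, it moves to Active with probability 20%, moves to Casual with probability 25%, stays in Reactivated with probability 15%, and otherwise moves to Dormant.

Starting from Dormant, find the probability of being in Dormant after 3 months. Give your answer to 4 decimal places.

Propagate the distribution vector 3 months from Dormant.
After 0 months: (0.0000, 1.0000, 0.0000, 0.0000)
After 1 month: (0.2500, 0.1000, 0.2500, 0.4000)
After 2 months: (0.2500, 0.2950, 0.2800, 0.1750)
After 3 months: (0.2485, 0.2305, 0.2973, 0.2238)
P(in Dormant after 3 months) = 0.2305

0.2305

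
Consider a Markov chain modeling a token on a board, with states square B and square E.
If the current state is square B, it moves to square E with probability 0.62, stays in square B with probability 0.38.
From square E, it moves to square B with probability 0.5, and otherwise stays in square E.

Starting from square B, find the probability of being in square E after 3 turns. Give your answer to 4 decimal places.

Propagate the distribution vector 3 turns from square B.
After 0 turns: (1.0000, 0.0000)
After 1 turn: (0.3800, 0.6200)
After 2 turns: (0.4544, 0.5456)
After 3 turns: (0.4455, 0.5545)
P(in square E after 3 turns) = 0.5545

0.5545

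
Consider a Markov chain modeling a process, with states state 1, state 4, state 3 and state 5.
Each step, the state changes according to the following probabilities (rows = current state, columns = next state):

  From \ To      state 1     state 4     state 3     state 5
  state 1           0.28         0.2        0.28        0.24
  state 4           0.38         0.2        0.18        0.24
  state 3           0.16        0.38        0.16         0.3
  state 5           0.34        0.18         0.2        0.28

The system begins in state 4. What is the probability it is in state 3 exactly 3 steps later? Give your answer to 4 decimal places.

0.2101

Propagate the distribution vector 3 steps from state 4.
After 0 steps: (0.0000, 1.0000, 0.0000, 0.0000)
After 1 step: (0.3800, 0.2000, 0.1800, 0.2400)
After 2 steps: (0.2928, 0.2276, 0.2192, 0.2604)
After 3 steps: (0.2921, 0.2342, 0.2101, 0.2636)
P(in state 3 after 3 steps) = 0.2101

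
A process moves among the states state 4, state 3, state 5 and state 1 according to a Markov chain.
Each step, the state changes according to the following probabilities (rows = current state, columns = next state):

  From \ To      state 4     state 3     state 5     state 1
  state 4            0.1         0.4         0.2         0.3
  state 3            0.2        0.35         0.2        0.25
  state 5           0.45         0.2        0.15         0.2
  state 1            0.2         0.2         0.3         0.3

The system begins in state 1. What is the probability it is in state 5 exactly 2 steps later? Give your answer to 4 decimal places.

Propagate the distribution vector 2 steps from state 1.
After 0 steps: (0.0000, 0.0000, 0.0000, 1.0000)
After 1 step: (0.2000, 0.2000, 0.3000, 0.3000)
After 2 steps: (0.2550, 0.2700, 0.2150, 0.2600)
P(in state 5 after 2 steps) = 0.2150

0.2150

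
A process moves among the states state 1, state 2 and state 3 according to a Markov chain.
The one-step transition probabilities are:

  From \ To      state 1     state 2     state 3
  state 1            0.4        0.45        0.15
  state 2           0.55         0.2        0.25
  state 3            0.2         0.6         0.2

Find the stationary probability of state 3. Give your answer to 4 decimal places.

0.1983

Let the stationary distribution be π with π = πP and π_1 + π_2 + π_3 = 1.
π_1 = 0.4·π_1 + 0.55·π_2 + 0.2·π_3
π_2 = 0.45·π_1 + 0.2·π_2 + 0.6·π_3
Solving with the normalization constraint gives π = (0.4179, 0.3838, 0.1983).
So the stationary probability of state 3 is 0.1983.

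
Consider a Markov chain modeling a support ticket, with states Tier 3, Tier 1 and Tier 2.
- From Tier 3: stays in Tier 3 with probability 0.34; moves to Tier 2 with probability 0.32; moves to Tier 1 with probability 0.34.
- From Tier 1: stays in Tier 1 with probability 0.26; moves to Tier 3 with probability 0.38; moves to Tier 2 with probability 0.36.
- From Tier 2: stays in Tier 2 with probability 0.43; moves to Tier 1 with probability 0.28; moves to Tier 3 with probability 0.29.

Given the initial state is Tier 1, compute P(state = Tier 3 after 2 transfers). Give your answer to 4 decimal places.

Sum over the intermediate state after 1 transfer:
P = P(Tier 1→Tier 3)·P(Tier 3→Tier 3) + P(Tier 1→Tier 1)·P(Tier 1→Tier 3) + P(Tier 1→Tier 2)·P(Tier 2→Tier 3)
  = 0.38×0.34 + 0.26×0.38 + 0.36×0.29
  = 0.1292 + 0.0988 + 0.1044 = 0.3324

0.3324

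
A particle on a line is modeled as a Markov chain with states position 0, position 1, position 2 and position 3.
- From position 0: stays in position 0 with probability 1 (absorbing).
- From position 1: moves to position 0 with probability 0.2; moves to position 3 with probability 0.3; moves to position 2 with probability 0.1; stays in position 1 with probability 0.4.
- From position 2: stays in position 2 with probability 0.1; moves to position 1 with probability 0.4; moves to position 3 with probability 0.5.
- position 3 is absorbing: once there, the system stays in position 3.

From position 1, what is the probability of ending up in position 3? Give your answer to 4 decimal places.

Let h(s) be the probability of absorption at position 3 starting from transient state s. Then h(position 3) = 1 and h(position 0) = 0. By first-step analysis:
h(position 1) = 0.2·0 + 0.4·h(position 1) + 0.1·h(position 2) + 0.3·1
h(position 2) = 0.4·h(position 1) + 0.1·h(position 2) + 0.5·1
Solving: h(position 1) = 0.6400, h(position 2) = 0.8400.
Starting from position 1, the probability is 0.6400.

0.6400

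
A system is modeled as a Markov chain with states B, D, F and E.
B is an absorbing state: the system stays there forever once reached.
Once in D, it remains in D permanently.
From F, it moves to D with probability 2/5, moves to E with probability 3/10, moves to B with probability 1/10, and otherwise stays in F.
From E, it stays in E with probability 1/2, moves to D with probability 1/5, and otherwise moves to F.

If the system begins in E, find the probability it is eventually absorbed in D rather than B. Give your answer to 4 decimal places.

0.9032

Let h(s) be the probability of absorption at D starting from transient state s. Then h(D) = 1 and h(B) = 0. By first-step analysis:
h(F) = 0.1·0 + 0.4·1 + 0.2·h(F) + 0.3·h(E)
h(E) = 0.2·1 + 0.3·h(F) + 0.5·h(E)
Solving: h(F) = 0.8387, h(E) = 0.9032.
Starting from E, the probability is 0.9032.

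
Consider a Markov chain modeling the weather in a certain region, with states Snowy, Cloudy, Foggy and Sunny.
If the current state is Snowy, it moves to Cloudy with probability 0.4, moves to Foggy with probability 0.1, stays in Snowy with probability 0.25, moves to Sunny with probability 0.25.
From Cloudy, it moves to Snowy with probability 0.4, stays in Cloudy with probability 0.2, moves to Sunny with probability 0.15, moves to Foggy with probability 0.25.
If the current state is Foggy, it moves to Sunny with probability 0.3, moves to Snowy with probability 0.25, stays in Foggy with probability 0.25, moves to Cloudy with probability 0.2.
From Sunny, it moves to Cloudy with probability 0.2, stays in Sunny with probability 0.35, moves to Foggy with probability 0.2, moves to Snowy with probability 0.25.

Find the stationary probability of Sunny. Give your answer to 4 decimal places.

Let the stationary distribution be π with π = πP and π_1 + π_2 + π_3 + π_4 = 1.
π_1 = 0.25·π_1 + 0.4·π_2 + 0.25·π_3 + 0.25·π_4
π_2 = 0.4·π_1 + 0.2·π_2 + 0.2·π_3 + 0.2·π_4
π_3 = 0.1·π_1 + 0.25·π_2 + 0.25·π_3 + 0.2·π_4
Solving with the normalization constraint gives π = (0.2887, 0.2577, 0.1937, 0.2599).
So the stationary probability of Sunny is 0.2599.

0.2599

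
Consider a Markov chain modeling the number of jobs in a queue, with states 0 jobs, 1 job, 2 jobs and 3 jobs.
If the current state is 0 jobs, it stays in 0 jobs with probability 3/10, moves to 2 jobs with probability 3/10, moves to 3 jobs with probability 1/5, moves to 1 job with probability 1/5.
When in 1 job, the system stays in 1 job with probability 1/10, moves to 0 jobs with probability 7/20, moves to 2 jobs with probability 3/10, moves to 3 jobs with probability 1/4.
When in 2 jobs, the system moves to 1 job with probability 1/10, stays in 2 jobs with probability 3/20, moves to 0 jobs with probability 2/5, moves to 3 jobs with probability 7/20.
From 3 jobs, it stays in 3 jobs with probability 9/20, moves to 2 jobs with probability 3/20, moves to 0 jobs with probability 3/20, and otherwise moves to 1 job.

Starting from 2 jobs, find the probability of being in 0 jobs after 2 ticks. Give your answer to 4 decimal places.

0.2675

Propagate the distribution vector 2 ticks from 2 jobs.
After 0 ticks: (0.0000, 0.0000, 1.0000, 0.0000)
After 1 tick: (0.4000, 0.1000, 0.1500, 0.3500)
After 2 ticks: (0.2675, 0.1925, 0.2250, 0.3150)
P(in 0 jobs after 2 ticks) = 0.2675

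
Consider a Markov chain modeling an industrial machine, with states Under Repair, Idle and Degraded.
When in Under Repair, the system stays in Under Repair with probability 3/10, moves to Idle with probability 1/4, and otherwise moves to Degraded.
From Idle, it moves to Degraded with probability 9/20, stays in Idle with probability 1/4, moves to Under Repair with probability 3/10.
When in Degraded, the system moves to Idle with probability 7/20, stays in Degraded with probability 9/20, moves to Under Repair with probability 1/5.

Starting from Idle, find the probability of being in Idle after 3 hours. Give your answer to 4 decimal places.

0.2950

Propagate the distribution vector 3 hours from Idle.
After 0 hours: (0.0000, 1.0000, 0.0000)
After 1 hour: (0.3000, 0.2500, 0.4500)
After 2 hours: (0.2550, 0.2950, 0.4500)
After 3 hours: (0.2550, 0.2950, 0.4500)
P(in Idle after 3 hours) = 0.2950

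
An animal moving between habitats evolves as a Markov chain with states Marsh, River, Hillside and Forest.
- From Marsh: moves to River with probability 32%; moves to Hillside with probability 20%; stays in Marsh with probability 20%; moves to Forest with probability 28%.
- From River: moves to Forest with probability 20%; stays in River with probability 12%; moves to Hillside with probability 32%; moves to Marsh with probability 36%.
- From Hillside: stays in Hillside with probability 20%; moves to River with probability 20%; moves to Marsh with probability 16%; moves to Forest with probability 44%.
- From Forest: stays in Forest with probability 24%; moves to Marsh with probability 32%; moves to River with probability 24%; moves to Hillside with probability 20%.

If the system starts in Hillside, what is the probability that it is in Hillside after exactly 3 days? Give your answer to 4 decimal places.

0.2265

Propagate the distribution vector 3 days from Hillside.
After 0 days: (0.0000, 0.0000, 1.0000, 0.0000)
After 1 day: (0.1600, 0.2000, 0.2000, 0.4400)
After 2 days: (0.2768, 0.2208, 0.2240, 0.2784)
After 3 days: (0.2598, 0.2267, 0.2265, 0.2870)
P(in Hillside after 3 days) = 0.2265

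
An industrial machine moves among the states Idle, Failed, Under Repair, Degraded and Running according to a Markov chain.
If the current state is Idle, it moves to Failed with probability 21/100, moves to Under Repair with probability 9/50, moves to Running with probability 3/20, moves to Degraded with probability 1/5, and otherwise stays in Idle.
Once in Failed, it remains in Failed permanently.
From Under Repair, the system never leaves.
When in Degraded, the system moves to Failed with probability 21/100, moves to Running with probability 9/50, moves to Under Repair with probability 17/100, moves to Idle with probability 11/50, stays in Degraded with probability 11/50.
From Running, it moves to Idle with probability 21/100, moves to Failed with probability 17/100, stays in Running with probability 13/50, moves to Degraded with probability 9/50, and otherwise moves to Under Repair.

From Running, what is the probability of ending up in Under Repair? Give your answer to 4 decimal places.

Let h(s) be the probability of absorption at Under Repair starting from transient state s. Then h(Under Repair) = 1 and h(Failed) = 0. By first-step analysis:
h(Idle) = 0.26·h(Idle) + 0.21·0 + 0.18·1 + 0.2·h(Degraded) + 0.15·h(Running)
h(Degraded) = 0.22·h(Idle) + 0.21·0 + 0.17·1 + 0.22·h(Degraded) + 0.18·h(Running)
h(Running) = 0.21·h(Idle) + 0.17·0 + 0.18·1 + 0.18·h(Degraded) + 0.26·h(Running)
Solving: h(Idle) = 0.4672, h(Degraded) = 0.4624, h(Running) = 0.4883.
Starting from Running, the probability is 0.4883.

0.4883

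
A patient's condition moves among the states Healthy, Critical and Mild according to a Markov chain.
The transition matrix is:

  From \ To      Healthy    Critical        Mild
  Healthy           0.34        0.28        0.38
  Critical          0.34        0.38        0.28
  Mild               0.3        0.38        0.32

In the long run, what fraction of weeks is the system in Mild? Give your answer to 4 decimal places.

0.3257

Let the stationary distribution be π with π = πP and π_1 + π_2 + π_3 = 1.
π_1 = 0.34·π_1 + 0.34·π_2 + 0.3·π_3
π_2 = 0.28·π_1 + 0.38·π_2 + 0.38·π_3
Solving with the normalization constraint gives π = (0.3270, 0.3473, 0.3257).
So the stationary probability of Mild is 0.3257.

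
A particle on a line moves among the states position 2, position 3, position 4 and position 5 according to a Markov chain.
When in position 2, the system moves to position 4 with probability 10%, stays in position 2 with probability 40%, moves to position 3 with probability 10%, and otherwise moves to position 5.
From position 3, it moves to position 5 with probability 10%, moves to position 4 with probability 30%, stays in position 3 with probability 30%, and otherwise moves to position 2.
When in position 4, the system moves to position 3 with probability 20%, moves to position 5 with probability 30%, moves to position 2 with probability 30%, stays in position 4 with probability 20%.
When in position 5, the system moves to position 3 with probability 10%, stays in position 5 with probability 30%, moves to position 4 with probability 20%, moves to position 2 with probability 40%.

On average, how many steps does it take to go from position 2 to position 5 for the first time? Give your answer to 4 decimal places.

2.9167

Let t(s) be the expected number of steps to first reach position 5 from state s, with t(position 5) = 0. Conditioning on the first step:
t(position 2) = 1 + 0.4·t(position 2) + 0.1·t(position 3) + 0.1·t(position 4)
t(position 3) = 1 + 0.3·t(position 2) + 0.3·t(position 3) + 0.3·t(position 4)
t(position 4) = 1 + 0.3·t(position 2) + 0.2·t(position 3) + 0.2·t(position 4)
Solving: t(position 2) = 2.9167, t(position 3) = 4.1250, t(position 4) = 3.3750.
Expected steps from position 2 to position 5: 2.9167.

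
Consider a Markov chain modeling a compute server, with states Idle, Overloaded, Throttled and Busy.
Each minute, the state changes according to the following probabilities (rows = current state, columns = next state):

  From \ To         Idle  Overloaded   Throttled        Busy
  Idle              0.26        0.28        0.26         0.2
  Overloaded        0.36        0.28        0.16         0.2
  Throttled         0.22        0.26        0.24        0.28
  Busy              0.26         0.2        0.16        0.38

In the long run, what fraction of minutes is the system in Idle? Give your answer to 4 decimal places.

0.2773

Let the stationary distribution be π with π = πP and π_1 + π_2 + π_3 + π_4 = 1.
π_1 = 0.26·π_1 + 0.36·π_2 + 0.22·π_3 + 0.26·π_4
π_2 = 0.28·π_1 + 0.28·π_2 + 0.26·π_3 + 0.2·π_4
π_3 = 0.26·π_1 + 0.16·π_2 + 0.24·π_3 + 0.16·π_4
Solving with the normalization constraint gives π = (0.2773, 0.2548, 0.2041, 0.2638).
So the stationary probability of Idle is 0.2773.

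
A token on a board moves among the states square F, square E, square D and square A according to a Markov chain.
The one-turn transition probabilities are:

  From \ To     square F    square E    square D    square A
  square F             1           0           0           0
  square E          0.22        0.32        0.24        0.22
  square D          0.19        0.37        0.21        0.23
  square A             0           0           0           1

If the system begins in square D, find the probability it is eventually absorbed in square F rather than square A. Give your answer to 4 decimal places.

0.4697

Let h(s) be the probability of absorption at square F starting from transient state s. Then h(square F) = 1 and h(square A) = 0. By first-step analysis:
h(square E) = 0.22·1 + 0.32·h(square E) + 0.24·h(square D) + 0.22·0
h(square D) = 0.19·1 + 0.37·h(square E) + 0.21·h(square D) + 0.23·0
Solving: h(square E) = 0.4893, h(square D) = 0.4697.
Starting from square D, the probability is 0.4697.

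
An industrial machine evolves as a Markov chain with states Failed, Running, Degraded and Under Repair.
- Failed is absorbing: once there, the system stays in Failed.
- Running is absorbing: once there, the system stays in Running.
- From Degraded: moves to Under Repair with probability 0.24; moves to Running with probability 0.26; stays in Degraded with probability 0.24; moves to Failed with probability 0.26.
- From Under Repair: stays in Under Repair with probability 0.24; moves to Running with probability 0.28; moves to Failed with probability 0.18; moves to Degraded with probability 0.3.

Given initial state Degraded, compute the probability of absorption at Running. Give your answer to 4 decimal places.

0.5237

Let h(s) be the probability of absorption at Running starting from transient state s. Then h(Running) = 1 and h(Failed) = 0. By first-step analysis:
h(Degraded) = 0.26·0 + 0.26·1 + 0.24·h(Degraded) + 0.24·h(Under Repair)
h(Under Repair) = 0.18·0 + 0.28·1 + 0.3·h(Degraded) + 0.24·h(Under Repair)
Solving: h(Degraded) = 0.5237, h(Under Repair) = 0.5752.
Starting from Degraded, the probability is 0.5237.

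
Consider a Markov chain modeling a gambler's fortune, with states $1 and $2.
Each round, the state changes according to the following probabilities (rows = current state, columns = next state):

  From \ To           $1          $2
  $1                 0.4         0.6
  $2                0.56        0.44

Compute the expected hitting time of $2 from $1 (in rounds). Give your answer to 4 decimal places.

1.6667

Let t(s) be the expected number of rounds to first reach $2 from state s, with t($2) = 0. Conditioning on the first round:
t($1) = 1 + 0.4·t($1)
Solving: t($1) = 1.6667.
Expected rounds from $1 to $2: 1.6667.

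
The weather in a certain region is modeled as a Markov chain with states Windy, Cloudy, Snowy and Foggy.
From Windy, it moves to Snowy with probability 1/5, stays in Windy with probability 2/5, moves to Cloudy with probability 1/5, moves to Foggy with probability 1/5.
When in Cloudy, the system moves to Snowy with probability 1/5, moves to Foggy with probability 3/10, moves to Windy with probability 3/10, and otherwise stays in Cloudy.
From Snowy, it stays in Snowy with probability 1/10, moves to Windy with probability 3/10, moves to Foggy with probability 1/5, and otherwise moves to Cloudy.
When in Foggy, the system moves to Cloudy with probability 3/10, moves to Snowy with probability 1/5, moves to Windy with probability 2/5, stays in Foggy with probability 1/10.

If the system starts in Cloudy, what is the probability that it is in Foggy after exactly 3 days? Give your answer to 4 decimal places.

0.2080

Propagate the distribution vector 3 days from Cloudy.
After 0 days: (0.0000, 1.0000, 0.0000, 0.0000)
After 1 day: (0.3000, 0.2000, 0.2000, 0.3000)
After 2 days: (0.3600, 0.2700, 0.1800, 0.1900)
After 3 days: (0.3550, 0.2550, 0.1820, 0.2080)
P(in Foggy after 3 days) = 0.2080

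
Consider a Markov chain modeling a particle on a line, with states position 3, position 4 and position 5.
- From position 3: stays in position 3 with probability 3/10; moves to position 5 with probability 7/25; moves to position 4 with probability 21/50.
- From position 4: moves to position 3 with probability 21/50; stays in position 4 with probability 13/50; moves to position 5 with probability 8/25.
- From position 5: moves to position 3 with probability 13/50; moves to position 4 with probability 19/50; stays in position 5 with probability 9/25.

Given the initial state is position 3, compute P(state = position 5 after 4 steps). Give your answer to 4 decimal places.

Propagate the distribution vector 4 steps from position 3.
After 0 steps: (1.0000, 0.0000, 0.0000)
After 1 step: (0.3000, 0.4200, 0.2800)
After 2 steps: (0.3392, 0.3416, 0.3192)
After 3 steps: (0.3282, 0.3526, 0.3192)
After 4 steps: (0.3295, 0.3508, 0.3196)
P(in position 5 after 4 steps) = 0.3196

0.3196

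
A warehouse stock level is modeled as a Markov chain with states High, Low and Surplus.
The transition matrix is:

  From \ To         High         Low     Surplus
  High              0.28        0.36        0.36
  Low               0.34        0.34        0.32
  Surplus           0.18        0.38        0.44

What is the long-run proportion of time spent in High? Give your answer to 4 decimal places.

0.2641

Let the stationary distribution be π with π = πP and π_1 + π_2 + π_3 = 1.
π_1 = 0.28·π_1 + 0.34·π_2 + 0.18·π_3
π_2 = 0.36·π_1 + 0.34·π_2 + 0.38·π_3
Solving with the normalization constraint gives π = (0.2641, 0.3603, 0.3756).
So the stationary probability of High is 0.2641.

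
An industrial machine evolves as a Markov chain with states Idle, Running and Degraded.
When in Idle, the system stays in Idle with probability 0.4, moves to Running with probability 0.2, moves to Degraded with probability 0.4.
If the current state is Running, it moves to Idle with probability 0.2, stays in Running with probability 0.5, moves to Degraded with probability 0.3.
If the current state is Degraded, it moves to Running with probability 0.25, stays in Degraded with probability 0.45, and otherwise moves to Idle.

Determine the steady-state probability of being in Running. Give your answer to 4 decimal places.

Let the stationary distribution be π with π = πP and π_1 + π_2 + π_3 = 1.
π_1 = 0.4·π_1 + 0.2·π_2 + 0.3·π_3
π_2 = 0.2·π_1 + 0.5·π_2 + 0.25·π_3
Solving with the normalization constraint gives π = (0.2985, 0.3134, 0.3881).
So the stationary probability of Running is 0.3134.

0.3134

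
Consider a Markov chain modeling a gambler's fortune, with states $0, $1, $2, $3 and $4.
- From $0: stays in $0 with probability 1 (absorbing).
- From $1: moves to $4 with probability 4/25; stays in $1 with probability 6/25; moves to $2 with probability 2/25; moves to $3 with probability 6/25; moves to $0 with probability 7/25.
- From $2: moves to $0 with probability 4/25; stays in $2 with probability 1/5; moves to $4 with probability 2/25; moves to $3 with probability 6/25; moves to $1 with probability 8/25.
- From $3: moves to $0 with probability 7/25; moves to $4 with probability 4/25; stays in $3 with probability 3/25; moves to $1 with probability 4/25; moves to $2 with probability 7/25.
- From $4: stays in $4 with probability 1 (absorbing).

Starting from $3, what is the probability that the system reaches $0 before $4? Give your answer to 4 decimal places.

Let h(s) be the probability of absorption at $0 starting from transient state s. Then h($0) = 1 and h($4) = 0. By first-step analysis:
h($1) = 0.28·1 + 0.24·h($1) + 0.08·h($2) + 0.24·h($3) + 0.16·0
h($2) = 0.16·1 + 0.32·h($1) + 0.2·h($2) + 0.24·h($3) + 0.08·0
h($3) = 0.28·1 + 0.16·h($1) + 0.28·h($2) + 0.12·h($3) + 0.16·0
Solving: h($1) = 0.6388, h($2) = 0.6477, h($3) = 0.6404.
Starting from $3, the probability is 0.6404.

0.6404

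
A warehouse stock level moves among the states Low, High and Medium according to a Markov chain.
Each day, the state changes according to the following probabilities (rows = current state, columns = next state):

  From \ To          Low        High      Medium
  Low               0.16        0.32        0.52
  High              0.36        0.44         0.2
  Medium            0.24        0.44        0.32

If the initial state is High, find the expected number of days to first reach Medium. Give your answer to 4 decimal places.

Let t(s) be the expected number of days to first reach Medium from state s, with t(Medium) = 0. Conditioning on the first day:
t(Low) = 1 + 0.16·t(Low) + 0.32·t(High)
t(High) = 1 + 0.36·t(Low) + 0.44·t(High)
Solving: t(Low) = 2.4775, t(High) = 3.3784.
Expected days from High to Medium: 3.3784.

3.3784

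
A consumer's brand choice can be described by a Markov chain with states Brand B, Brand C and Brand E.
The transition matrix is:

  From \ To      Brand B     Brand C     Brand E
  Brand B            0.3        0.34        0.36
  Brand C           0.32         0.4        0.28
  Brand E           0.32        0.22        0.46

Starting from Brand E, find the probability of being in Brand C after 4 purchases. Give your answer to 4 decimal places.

Propagate the distribution vector 4 purchases from Brand E.
After 0 purchases: (0.0000, 0.0000, 1.0000)
After 1 purchase: (0.3200, 0.2200, 0.4600)
After 2 purchases: (0.3136, 0.2980, 0.3884)
After 3 purchases: (0.3137, 0.3113, 0.3750)
After 4 purchases: (0.3137, 0.3137, 0.3726)
P(in Brand C after 4 purchases) = 0.3137

0.3137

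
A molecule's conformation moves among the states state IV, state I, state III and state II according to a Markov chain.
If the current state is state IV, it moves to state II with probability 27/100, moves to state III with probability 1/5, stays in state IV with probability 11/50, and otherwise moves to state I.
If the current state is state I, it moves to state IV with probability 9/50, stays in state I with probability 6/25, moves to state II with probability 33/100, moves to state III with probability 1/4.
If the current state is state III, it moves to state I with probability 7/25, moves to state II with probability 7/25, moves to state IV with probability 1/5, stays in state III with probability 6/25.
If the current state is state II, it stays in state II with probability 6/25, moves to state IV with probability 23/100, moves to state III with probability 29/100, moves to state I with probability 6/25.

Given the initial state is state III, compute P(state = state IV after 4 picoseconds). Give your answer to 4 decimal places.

Propagate the distribution vector 4 picoseconds from state III.
After 0 picoseconds: (0.0000, 0.0000, 1.0000, 0.0000)
After 1 picosecond: (0.2000, 0.2800, 0.2400, 0.2800)
After 2 picoseconds: (0.2068, 0.2636, 0.2488, 0.2808)
After 3 picoseconds: (0.2073, 0.2644, 0.2484, 0.2799)
After 4 picoseconds: (0.2073, 0.2644, 0.2483, 0.2800)
P(in state IV after 4 picoseconds) = 0.2073

0.2073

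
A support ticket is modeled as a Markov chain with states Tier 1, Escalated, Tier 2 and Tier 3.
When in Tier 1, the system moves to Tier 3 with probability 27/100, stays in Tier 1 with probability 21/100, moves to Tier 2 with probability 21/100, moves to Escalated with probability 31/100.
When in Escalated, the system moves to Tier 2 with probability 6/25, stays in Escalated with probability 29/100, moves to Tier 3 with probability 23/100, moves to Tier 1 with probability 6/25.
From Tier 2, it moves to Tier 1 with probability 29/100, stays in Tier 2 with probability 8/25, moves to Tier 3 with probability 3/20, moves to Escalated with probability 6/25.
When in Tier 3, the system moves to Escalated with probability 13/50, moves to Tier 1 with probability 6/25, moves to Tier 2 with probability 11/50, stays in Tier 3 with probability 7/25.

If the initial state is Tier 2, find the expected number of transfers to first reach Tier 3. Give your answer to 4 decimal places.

Let t(s) be the expected number of transfers to first reach Tier 3 from state s, with t(Tier 3) = 0. Conditioning on the first transfer:
t(Tier 1) = 1 + 0.21·t(Tier 1) + 0.31·t(Escalated) + 0.21·t(Tier 2)
t(Escalated) = 1 + 0.24·t(Tier 1) + 0.29·t(Escalated) + 0.24·t(Tier 2)
t(Tier 2) = 1 + 0.29·t(Tier 1) + 0.24·t(Escalated) + 0.32·t(Tier 2)
Solving: t(Tier 1) = 4.3660, t(Escalated) = 4.5541, t(Tier 2) = 4.9399.
Expected transfers from Tier 2 to Tier 3: 4.9399.

4.9399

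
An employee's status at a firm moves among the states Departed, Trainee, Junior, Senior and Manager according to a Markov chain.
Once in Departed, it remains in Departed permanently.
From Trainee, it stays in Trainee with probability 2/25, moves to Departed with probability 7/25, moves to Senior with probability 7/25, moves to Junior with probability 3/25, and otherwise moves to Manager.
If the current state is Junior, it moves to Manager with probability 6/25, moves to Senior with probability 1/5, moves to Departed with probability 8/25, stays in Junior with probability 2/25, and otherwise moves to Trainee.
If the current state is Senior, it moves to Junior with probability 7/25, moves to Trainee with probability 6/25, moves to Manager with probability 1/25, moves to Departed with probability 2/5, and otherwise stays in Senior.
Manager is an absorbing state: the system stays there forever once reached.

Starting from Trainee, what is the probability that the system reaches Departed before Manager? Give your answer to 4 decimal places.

0.6132

Let h(s) be the probability of absorption at Departed starting from transient state s. Then h(Departed) = 1 and h(Manager) = 0. By first-step analysis:
h(Trainee) = 0.28·1 + 0.08·h(Trainee) + 0.12·h(Junior) + 0.28·h(Senior) + 0.24·0
h(Junior) = 0.32·1 + 0.16·h(Trainee) + 0.08·h(Junior) + 0.2·h(Senior) + 0.24·0
h(Senior) = 0.4·1 + 0.24·h(Trainee) + 0.28·h(Junior) + 0.04·h(Senior) + 0.04·0
Solving: h(Trainee) = 0.6132, h(Junior) = 0.6175, h(Senior) = 0.7501.
Starting from Trainee, the probability is 0.6132.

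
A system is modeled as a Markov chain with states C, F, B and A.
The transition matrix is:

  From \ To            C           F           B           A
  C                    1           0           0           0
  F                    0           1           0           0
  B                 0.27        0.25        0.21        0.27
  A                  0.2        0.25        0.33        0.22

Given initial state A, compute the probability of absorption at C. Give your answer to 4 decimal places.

0.4688

Let h(s) be the probability of absorption at C starting from transient state s. Then h(C) = 1 and h(F) = 0. By first-step analysis:
h(B) = 0.27·1 + 0.25·0 + 0.21·h(B) + 0.27·h(A)
h(A) = 0.2·1 + 0.25·0 + 0.33·h(B) + 0.22·h(A)
Solving: h(B) = 0.5020, h(A) = 0.4688.
Starting from A, the probability is 0.4688.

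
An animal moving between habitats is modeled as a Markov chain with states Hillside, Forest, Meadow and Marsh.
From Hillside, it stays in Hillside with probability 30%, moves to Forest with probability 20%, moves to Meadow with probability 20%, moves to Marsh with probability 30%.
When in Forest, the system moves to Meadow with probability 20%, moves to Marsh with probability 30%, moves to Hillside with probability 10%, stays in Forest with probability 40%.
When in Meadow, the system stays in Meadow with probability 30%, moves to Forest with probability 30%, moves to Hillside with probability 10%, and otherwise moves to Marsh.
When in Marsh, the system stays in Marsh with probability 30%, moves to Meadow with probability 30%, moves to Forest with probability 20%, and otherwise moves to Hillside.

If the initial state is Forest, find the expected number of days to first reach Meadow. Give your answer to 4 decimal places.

Let t(s) be the expected number of days to first reach Meadow from state s, with t(Meadow) = 0. Conditioning on the first day:
t(Hillside) = 1 + 0.3·t(Hillside) + 0.2·t(Forest) + 0.3·t(Marsh)
t(Forest) = 1 + 0.1·t(Hillside) + 0.4·t(Forest) + 0.3·t(Marsh)
t(Marsh) = 1 + 0.2·t(Hillside) + 0.2·t(Forest) + 0.3·t(Marsh)
Solving: t(Hillside) = 4.3478, t(Forest) = 4.3478, t(Marsh) = 3.9130.
Expected days from Forest to Meadow: 4.3478.

4.3478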